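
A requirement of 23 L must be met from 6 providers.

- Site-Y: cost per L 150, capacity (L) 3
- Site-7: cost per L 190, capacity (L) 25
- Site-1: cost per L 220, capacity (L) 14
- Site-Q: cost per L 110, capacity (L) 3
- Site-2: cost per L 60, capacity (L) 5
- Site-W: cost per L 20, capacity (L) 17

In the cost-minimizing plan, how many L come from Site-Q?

1

Fill from the cheapest provider first.
Site-W at 20: take all 17 L → 6 still needed.
Take 5 from Site-2 at 60 → need 1 more.
Take 1 from Site-Q at 110 to finish.
Site-Y, Site-7, Site-1: unused.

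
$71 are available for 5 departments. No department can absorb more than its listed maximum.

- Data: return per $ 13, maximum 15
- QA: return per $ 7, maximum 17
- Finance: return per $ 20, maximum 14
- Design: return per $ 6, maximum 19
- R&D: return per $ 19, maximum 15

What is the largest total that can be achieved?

939

Rank by return per $: Finance 20 > R&D 19 > Data 13 > QA 7 > Design 6.
Finance takes 14 to reach its cap of 14 — 57 left.
Give R&D 15 to hit its cap of 15 — 42 left.
Data takes 15 to reach its cap of 15 — 27 left.
QA takes 17 to reach its cap of 17 — 10 left.
Design has room for 19 but only 10 remain, so it gets 10.
Total = 13×15 + 7×17 + 20×14 + 6×10 + 19×15 = 939.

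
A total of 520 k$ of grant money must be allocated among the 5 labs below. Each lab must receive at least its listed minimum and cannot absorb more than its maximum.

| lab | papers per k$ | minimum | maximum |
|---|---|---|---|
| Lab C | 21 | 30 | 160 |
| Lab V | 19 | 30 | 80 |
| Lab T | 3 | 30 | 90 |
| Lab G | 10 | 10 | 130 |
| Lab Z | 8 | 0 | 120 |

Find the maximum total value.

7230

Meeting every minimum uses 30+30+30+10+0 = 100 k$, leaving 420.
Order the labs by papers per k$: Lab C 21 > Lab V 19 > Lab G 10 > Lab Z 8 > Lab T 3.
Give Lab C 130 more to hit its cap of 160 → 290 left.
Give Lab V 50 more to hit its cap of 80 → 240 left.
Give Lab G 120 more to hit its cap of 130 → 120 left.
Lab Z takes 120 more to reach its cap of 120 → 0 left.
Total = 21×160 + 19×80 + 3×30 + 10×130 + 8×120 = 7230.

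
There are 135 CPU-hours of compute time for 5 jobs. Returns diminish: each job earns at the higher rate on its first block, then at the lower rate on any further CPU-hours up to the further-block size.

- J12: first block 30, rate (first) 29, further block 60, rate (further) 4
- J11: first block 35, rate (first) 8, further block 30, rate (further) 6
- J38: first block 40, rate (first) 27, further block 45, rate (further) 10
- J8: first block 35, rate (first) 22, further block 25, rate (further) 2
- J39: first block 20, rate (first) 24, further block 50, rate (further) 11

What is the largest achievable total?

3310

Rank every tier by rate: J12/T1 29 > J38/T1 27 > J39/T1 24 > J8/T1 22 > J39/T2 11 > J38/T2 10 > J11/T1 8 > J11/T2 6 > J12/T2 4 > J8/T2 2.
J12 T1 at 29: fill all 30 — 105 left.
J38/T1 (27): +40 — 65 left.
J39 T1 at 24: fill all 20 — 45 left.
J8/T1 (22): +35 — 10 left.
J39/T2: +10 of 50 at 11; pool empty.
Total = 29×30 + 27×40 + 24×20 + 22×35 + 11×10 = 3310.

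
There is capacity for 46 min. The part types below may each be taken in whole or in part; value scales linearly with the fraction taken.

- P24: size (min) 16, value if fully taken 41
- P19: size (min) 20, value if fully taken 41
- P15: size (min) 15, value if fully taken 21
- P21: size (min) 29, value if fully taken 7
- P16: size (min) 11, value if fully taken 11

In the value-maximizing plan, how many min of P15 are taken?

10

Sort by value density: P24 41/16≈2.56, P19 41/20≈2.05, P15 21/15≈1.4, P16 11/11≈1, P21 7/29≈0.241.
Take all of P24 (16 min, value 41) → 30 min left.
All 20 min of P19 fit (value 41) → 10 remain.
Fill the last 10 min with part of P15: 10/15 of it earns 14.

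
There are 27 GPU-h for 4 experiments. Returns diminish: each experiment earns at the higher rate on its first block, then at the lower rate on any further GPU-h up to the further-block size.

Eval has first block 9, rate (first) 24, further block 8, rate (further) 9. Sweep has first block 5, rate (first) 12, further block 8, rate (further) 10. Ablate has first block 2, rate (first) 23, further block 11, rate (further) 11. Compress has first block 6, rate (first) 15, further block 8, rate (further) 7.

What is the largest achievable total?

Rank every tier by rate: Eval/tier1 24 > Ablate/tier1 23 > Compress/tier1 15 > Sweep/tier1 12 > Ablate/tier2 11 > Sweep/tier2 10 > Eval/tier2 9 > Compress/tier2 7.
Eval tier1 at 24: fill all 9 → 18 left.
Ablate/tier1 (23): +2 → 16 left.
Fill Compress tier1 block (6 at 15) → 10 left.
Sweep/tier1 (12): +5 → 5 left.
Ablate/tier2: +5 of 11 at 11; pool empty.
Total = 24×9 + 23×2 + 15×6 + 12×5 + 11×5 = 467.

467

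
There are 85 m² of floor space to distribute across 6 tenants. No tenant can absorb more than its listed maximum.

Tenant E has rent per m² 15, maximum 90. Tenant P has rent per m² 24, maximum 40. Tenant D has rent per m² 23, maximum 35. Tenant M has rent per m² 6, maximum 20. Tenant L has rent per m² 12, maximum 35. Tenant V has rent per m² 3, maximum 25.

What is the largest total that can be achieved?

Highest rent per m² first: Tenant P 24 > Tenant D 23 > Tenant E 15 > Tenant L 12 > Tenant M 6 > Tenant V 3.
Tenant P takes 40 to reach its cap of 40 — 45 left.
Give Tenant D 35 to hit its cap of 35 — 10 left.
Tenant E has room for 90 but only 10 remain, so it gets 10.
Total = 15×10 + 24×40 + 23×35 = 1915.

1915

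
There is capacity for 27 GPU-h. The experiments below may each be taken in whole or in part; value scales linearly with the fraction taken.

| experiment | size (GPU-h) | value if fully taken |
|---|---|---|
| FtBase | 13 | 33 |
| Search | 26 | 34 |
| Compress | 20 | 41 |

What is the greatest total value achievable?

61.7

Rank by value-to-size ratio: FtBase 33/13≈2.54, Compress 41/20≈2.05, Search 34/26≈1.31.
All 13 GPU-h of FtBase fit (value 33) ; 14 remain.
Only 14 GPU-h remain; take 14/20 of Compress for value 41×14/20 = 28.7.
Total value = 61.7.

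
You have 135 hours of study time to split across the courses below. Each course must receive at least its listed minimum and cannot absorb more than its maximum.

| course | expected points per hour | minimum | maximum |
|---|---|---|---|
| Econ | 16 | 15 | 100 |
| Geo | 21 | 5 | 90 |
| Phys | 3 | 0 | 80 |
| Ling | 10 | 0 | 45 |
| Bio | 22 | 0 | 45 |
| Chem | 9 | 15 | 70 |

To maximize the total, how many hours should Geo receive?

Meeting every minimum uses 15+5+0+0+0+15 = 35 hours, leaving 100.
Rank by expected points per hour: Bio 22 > Geo 21 > Econ 16 > Ling 10 > Chem 9 > Phys 3.
Give Bio 45 more to hit its cap of 45 — 55 left.
Geo has room for 85 more but only 55 remain, so it gets 60.

60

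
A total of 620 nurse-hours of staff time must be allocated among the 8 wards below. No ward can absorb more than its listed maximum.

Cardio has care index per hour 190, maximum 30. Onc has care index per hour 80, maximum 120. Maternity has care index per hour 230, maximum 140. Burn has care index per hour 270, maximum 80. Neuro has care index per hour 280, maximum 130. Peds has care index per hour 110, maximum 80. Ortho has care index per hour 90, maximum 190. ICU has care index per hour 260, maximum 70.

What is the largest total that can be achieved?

131000

Order the wards by care index per hour: Neuro 280 > Burn 270 > ICU 260 > Maternity 230 > Cardio 190 > Peds 110 > Ortho 90 > Onc 80.
Give Neuro 130 to hit its cap of 130 → 490 left.
Burn: +80 to 80 (cap) → 410 left.
ICU: +70 to 70 (cap) → 340 left.
Maternity takes 140 to reach its cap of 140 → 200 left.
Cardio: +30 to 30 (cap) → 170 left.
Peds takes 80 to reach its cap of 80 → 90 left.
Ortho has room for 190 but only 90 remain, so it gets 90.
Total = 190×30 + 230×140 + 270×80 + 280×130 + 110×80 + 90×90 + 260×70 = 131000.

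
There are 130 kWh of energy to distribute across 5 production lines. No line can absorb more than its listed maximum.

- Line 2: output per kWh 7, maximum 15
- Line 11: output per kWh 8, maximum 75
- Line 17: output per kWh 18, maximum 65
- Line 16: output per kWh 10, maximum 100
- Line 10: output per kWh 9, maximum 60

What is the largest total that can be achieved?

1820

Rank by output per kWh: Line 17 18 > Line 16 10 > Line 10 9 > Line 11 8 > Line 2 7.
Give Line 17 65 to hit its cap of 65 — 65 left.
Line 16: +65 (room for 100) → 65. Pool exhausted.
Total = 18×65 + 10×65 = 1820.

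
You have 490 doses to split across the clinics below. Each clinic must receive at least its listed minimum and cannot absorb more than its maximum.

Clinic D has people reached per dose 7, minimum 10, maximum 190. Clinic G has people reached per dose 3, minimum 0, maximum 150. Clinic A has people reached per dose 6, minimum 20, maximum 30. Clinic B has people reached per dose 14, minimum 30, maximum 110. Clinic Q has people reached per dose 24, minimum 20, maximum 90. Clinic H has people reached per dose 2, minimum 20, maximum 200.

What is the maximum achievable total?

5400

Meeting every minimum uses 10+0+20+30+20+20 = 100 doses, leaving 390.
Rank by people reached per dose: Clinic Q 24 > Clinic B 14 > Clinic D 7 > Clinic A 6 > Clinic G 3 > Clinic H 2.
Give Clinic Q 70 more to hit its cap of 90 ; 320 left.
Clinic B: +80 to 110 (cap) ; 240 left.
Give Clinic D 180 more to hit its cap of 190 ; 60 left.
Give Clinic A 10 more to hit its cap of 30 ; 50 left.
Only 50 left; Clinic G takes them to reach 50.
Total = 7×190 + 3×50 + 6×30 + 14×110 + 24×90 + 2×20 = 5400.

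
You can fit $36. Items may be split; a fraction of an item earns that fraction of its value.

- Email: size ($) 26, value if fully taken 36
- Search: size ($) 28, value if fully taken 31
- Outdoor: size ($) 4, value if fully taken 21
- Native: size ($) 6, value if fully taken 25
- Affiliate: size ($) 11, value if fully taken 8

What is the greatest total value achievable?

Rank by value-to-size ratio: Outdoor 21/4≈5.25, Native 25/6≈4.17, Email 36/26≈1.38, Search 31/28≈1.11, Affiliate 8/11≈0.727.
Take all of Outdoor (4 $, value 21) ; 32 $ left.
Native: take in full, 6 $ for value 25 ; 26 left.
Take all of Email (26 $, value 36) ; 0 $ left.
Total value = 82.

82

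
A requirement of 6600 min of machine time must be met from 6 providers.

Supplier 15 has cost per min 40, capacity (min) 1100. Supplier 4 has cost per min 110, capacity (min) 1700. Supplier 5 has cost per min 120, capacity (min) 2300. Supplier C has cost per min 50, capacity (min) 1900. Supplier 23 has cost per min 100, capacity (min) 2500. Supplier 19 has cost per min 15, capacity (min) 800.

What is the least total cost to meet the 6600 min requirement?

Cheapest first:
Take 800 from Supplier 19 at 15 → need 5800 more.
Take 1100 from Supplier 15 at 40 → need 4700 more.
Supplier C at 50: take all 1900 min → 2800 still needed.
Supplier 23 at 100: take all 2500 min → 300 still needed.
Take 300 from Supplier 4 at 110 to finish.
Supplier 5: unused.
Cost = 800×15 + 1100×40 + 1900×50 + 2500×100 + 300×110 = 434000.

434000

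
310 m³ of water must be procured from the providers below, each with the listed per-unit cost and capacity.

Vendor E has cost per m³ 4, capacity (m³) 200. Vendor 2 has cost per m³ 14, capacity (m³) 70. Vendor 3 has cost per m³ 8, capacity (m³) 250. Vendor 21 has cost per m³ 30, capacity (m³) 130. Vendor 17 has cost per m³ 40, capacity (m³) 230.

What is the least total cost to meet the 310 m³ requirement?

1680

Use providers in increasing cost order.
Vendor E (4): use full 200 — 110 m³ to go.
Vendor 3 (8): take the remaining 110 — done.
Vendor 2, Vendor 21, Vendor 17: unused.
Cost = 200×4 + 110×8 = 1680.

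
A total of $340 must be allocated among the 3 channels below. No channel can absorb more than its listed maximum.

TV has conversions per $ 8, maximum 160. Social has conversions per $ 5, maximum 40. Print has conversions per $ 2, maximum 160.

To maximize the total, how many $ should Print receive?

Highest conversions per $ first: TV 8 > Social 5 > Print 2.
TV: +160 to 160 (cap) ; 180 left.
Social: +40 to 40 (cap) ; 140 left.
Print has room for 160 but only 140 remain, so it gets 140.

140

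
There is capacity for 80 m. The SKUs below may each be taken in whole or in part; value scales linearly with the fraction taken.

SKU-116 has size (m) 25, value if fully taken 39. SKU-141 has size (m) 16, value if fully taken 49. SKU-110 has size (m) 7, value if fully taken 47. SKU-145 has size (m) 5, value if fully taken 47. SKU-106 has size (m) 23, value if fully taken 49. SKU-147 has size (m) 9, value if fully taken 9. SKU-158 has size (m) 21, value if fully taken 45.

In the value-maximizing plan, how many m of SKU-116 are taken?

Rank by value-to-size ratio: SKU-145 47/5≈9.4, SKU-110 47/7≈6.71, SKU-141 49/16≈3.06, SKU-158 45/21≈2.14, SKU-106 49/23≈2.13, SKU-116 39/25≈1.56, SKU-147 9/9≈1.
All 5 m of SKU-145 fit (value 47) → 75 remain.
All 7 m of SKU-110 fit (value 47) → 68 remain.
Take all of SKU-141 (16 m, value 49) → 52 m left.
All 21 m of SKU-158 fit (value 45) → 31 remain.
SKU-106: take in full, 23 m for value 49 → 8 left.
Fill the last 8 m with part of SKU-116: 8/25 of it earns 12.48.

8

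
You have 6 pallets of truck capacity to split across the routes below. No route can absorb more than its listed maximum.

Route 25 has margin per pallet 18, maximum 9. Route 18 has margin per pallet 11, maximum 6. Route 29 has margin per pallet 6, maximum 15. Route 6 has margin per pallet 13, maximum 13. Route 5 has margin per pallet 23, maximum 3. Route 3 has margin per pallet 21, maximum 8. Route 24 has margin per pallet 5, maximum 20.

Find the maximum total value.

132

Highest margin per pallet first: Route 5 23 > Route 3 21 > Route 25 18 > Route 6 13 > Route 18 11 > Route 29 6 > Route 24 5.
Route 5: +3 to 3 (cap) — 3 left.
Only 3 left; Route 3 takes them to reach 3.
Total = 23×3 + 21×3 = 132.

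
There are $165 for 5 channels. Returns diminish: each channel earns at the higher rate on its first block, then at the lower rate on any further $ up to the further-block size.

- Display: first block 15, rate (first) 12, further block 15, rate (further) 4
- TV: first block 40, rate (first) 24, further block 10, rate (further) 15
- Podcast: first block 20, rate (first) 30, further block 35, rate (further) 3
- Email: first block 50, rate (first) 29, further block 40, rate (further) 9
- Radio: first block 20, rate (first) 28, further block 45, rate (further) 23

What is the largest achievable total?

Order all 10 blocks by rate: Podcast/first 30 > Email/first 29 > Radio/first 28 > TV/first 24 > Radio/second 23 > TV/second 15 > Display/first 12 > Email/second 9 > Display/second 4 > Podcast/second 3.
Fill Podcast first block (20 at 30) ; 145 left.
Fill Email first block (50 at 29) ; 95 left.
Fill Radio first block (20 at 28) ; 75 left.
TV first at 24: fill all 40 ; 35 left.
Radio/second: +35 of 45 at 23; pool empty.
Total = 30×20 + 29×50 + 28×20 + 24×40 + 23×35 = 4375.

4375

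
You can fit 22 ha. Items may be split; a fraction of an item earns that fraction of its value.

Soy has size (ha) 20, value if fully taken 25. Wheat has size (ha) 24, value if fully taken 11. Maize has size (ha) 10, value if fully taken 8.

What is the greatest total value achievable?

26.6

Rank by value-to-size ratio: Soy 25/20≈1.25, Maize 8/10≈0.8, Wheat 11/24≈0.458.
Soy: take in full, 20 ha for value 25 → 2 left.
Only 2 ha remain; take 2/10 of Maize for value 8×2/10 = 1.6.
Total value = 26.6.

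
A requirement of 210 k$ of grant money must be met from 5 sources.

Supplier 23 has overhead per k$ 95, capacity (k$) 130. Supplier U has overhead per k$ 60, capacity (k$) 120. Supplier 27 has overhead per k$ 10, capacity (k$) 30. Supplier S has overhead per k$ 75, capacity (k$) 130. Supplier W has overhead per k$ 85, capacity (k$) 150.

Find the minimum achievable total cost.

Use sources in increasing cost order.
Supplier 27 (10): use full 30 → 180 k$ to go.
Take 120 from Supplier U at 60 → need 60 more.
Take 60 from Supplier S at 75 to finish.
Supplier W, Supplier 23: unused.
Cost = 30×10 + 120×60 + 60×75 = 12000.

12000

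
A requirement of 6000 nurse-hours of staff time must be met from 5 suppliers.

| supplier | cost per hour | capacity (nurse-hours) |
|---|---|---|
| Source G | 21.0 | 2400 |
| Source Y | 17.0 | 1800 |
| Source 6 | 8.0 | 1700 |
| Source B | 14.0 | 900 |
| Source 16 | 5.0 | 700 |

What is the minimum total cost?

Use suppliers in increasing cost order.
Source 16 (5.0): use full 700 → 5300 nurse-hours to go.
Source 6 at 8.0: take all 1700 nurse-hours → 3600 still needed.
Source B at 14.0: take all 900 nurse-hours → 2700 still needed.
Source Y at 17.0: take all 1800 nurse-hours → 900 still needed.
Take 900 from Source G at 21.0 to finish.
Cost = 700×5.0 + 1700×8.0 + 900×14.0 + 1800×17.0 + 900×21.0 = 79200.

79200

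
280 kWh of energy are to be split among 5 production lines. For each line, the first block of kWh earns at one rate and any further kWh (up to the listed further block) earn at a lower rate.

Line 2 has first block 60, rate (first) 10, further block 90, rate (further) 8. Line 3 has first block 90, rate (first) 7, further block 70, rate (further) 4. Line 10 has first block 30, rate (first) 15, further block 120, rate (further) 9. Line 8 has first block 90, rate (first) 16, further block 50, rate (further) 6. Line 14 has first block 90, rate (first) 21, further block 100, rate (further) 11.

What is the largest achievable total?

4550

Rank every tier by rate: Line 14/T1 21 > Line 8/T1 16 > Line 10/T1 15 > Line 14/T2 11 > Line 2/T1 10 > Line 10/T2 9 > Line 2/T2 8 > Line 3/T1 7 > Line 8/T2 6 > Line 3/T2 4.
Line 14 T1 at 21: fill all 90 — 190 left.
Line 8/T1 (16): +90 — 100 left.
Line 10 T1 at 15: fill all 30 — 70 left.
Line 14/T2: +70 of 100 at 11; pool empty.
Total = 21×90 + 16×90 + 15×30 + 11×70 = 4550.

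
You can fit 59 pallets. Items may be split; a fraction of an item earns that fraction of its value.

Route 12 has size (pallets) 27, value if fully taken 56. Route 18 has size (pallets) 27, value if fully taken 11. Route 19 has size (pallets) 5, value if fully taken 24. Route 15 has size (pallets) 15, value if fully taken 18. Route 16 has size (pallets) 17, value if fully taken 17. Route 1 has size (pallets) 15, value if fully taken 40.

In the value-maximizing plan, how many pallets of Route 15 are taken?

Best value per unit of size first: Route 19 24/5≈4.8, Route 1 40/15≈2.67, Route 12 56/27≈2.07, Route 15 18/15≈1.2, Route 16 17/17≈1, Route 18 11/27≈0.407.
Route 19: take in full, 5 pallets for value 24 → 54 left.
Take all of Route 1 (15 pallets, value 40) → 39 pallets left.
All 27 pallets of Route 12 fit (value 56) → 12 remain.
Only 12 pallets remain; take 12/15 of Route 15 for value 18×12/15 = 14.4.

12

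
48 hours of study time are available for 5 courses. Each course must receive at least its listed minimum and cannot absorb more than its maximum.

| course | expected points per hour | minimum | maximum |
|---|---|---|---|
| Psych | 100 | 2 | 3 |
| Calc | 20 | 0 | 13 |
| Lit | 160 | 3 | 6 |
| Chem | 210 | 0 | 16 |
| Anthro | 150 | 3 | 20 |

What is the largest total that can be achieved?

7680

Meeting every minimum uses 2+0+3+0+3 = 8 hours, leaving 40.
Rank by expected points per hour: Chem 210 > Lit 160 > Anthro 150 > Psych 100 > Calc 20.
Chem takes 16 more to reach its cap of 16 — 24 left.
Lit takes 3 more to reach its cap of 6 — 21 left.
Give Anthro 17 more to hit its cap of 20 — 4 left.
Psych takes 1 more to reach its cap of 3 — 3 left.
Calc: +3 (room for 13) → 3. Pool exhausted.
Total = 100×3 + 20×3 + 160×6 + 210×16 + 150×20 = 7680.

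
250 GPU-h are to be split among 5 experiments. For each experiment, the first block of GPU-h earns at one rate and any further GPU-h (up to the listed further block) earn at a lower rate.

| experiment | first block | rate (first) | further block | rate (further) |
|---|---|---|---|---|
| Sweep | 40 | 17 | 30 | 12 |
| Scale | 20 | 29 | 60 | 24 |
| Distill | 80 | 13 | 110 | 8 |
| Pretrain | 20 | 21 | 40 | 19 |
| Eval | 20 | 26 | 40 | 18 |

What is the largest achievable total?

Treat each block as its own option and order by rate: Scale/T1 29 > Eval/T1 26 > Scale/T2 24 > Pretrain/T1 21 > Pretrain/T2 19 > Eval/T2 18 > Sweep/T1 17 > Distill/T1 13 > Sweep/T2 12 > Distill/T2 8.
Scale/T1 (29): +20 — 230 left.
Eval/T1 (26): +20 — 210 left.
Scale T2 at 24: fill all 60 — 150 left.
Pretrain/T1 (21): +20 — 130 left.
Fill Pretrain T2 block (40 at 19) — 90 left.
Fill Eval T2 block (40 at 18) — 50 left.
Sweep/T1 (17): +40 — 10 left.
10 remain; put them into Distill T1 at 13.
Total = 29×20 + 26×20 + 24×60 + 21×20 + 19×40 + 18×40 + 17×40 + 13×10 = 5250.

5250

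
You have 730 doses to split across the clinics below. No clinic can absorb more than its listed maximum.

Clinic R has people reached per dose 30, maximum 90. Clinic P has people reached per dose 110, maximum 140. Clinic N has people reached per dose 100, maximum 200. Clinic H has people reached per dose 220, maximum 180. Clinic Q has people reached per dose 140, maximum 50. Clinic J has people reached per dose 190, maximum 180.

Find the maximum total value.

Rank by people reached per dose: Clinic H 220 > Clinic J 190 > Clinic Q 140 > Clinic P 110 > Clinic N 100 > Clinic R 30.
Clinic H takes 180 to reach its cap of 180 ; 550 left.
Give Clinic J 180 to hit its cap of 180 ; 370 left.
Give Clinic Q 50 to hit its cap of 50 ; 320 left.
Clinic P takes 140 to reach its cap of 140 ; 180 left.
Clinic N: +180 (room for 200) → 180. Pool exhausted.
Total = 110×140 + 100×180 + 220×180 + 140×50 + 190×180 = 114200.

114200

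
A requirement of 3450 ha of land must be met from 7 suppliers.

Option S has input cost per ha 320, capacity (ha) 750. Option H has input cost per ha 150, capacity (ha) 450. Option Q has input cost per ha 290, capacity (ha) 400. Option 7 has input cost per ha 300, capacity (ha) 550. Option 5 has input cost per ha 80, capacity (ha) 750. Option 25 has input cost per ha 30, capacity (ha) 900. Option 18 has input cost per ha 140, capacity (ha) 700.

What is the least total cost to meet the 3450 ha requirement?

443500

Use suppliers in increasing cost order.
Option 25 at 30: take all 900 ha — 2550 still needed.
Option 5 at 80: take all 750 ha — 1800 still needed.
Take 700 from Option 18 at 140 — need 1100 more.
Take 450 from Option H at 150 — need 650 more.
Option Q at 290: take all 400 ha — 250 still needed.
Option 7 (300): take the remaining 250 — done.
Option S: unused.
Cost = 900×30 + 750×80 + 700×140 + 450×150 + 400×290 + 250×300 = 443500.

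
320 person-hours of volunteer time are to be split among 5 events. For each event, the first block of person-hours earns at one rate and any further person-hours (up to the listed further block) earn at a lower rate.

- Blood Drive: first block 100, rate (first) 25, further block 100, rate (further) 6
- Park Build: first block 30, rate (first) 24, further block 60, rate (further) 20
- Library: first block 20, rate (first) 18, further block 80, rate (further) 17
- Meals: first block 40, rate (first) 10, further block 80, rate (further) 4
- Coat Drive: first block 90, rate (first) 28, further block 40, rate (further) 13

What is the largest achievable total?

7640

Treat each block as its own option and order by rate: Coat Drive/first 28 > Blood Drive/first 25 > Park Build/first 24 > Park Build/second 20 > Library/first 18 > Library/second 17 > Coat Drive/second 13 > Meals/first 10 > Blood Drive/second 6 > Meals/second 4.
Coat Drive/first (28): +90 → 230 left.
Fill Blood Drive first block (100 at 25) → 130 left.
Park Build first at 24: fill all 30 → 100 left.
Park Build/second (20): +60 → 40 left.
Fill Library first block (20 at 18) → 20 left.
Library second at 17: only 20 left, fill 20.
Total = 28×90 + 25×100 + 24×30 + 20×60 + 18×20 + 17×20 = 7640.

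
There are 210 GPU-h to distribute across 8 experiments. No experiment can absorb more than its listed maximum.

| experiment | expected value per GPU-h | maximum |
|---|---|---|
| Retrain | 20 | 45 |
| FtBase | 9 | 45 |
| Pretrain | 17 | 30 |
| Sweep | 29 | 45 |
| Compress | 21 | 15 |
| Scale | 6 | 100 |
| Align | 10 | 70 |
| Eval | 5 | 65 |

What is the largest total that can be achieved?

3775

Rank by expected value per GPU-h: Sweep 29 > Compress 21 > Retrain 20 > Pretrain 17 > Align 10 > FtBase 9 > Scale 6 > Eval 5.
Sweep: +45 to 45 (cap) ; 165 left.
Compress: +15 to 15 (cap) ; 150 left.
Retrain: +45 to 45 (cap) ; 105 left.
Pretrain takes 30 to reach its cap of 30 ; 75 left.
Give Align 70 to hit its cap of 70 ; 5 left.
Only 5 left; FtBase takes them to reach 5.
Total = 20×45 + 9×5 + 17×30 + 29×45 + 21×15 + 10×70 = 3775.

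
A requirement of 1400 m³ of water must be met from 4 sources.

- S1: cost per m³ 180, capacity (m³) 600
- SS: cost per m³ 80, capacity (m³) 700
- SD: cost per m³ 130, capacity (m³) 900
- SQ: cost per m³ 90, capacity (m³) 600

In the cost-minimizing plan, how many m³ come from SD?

100

Fill from the cheapest source first.
SS (80): use full 700 — 700 m³ to go.
Take 600 from SQ at 90 — need 100 more.
Take 100 from SD at 130 to finish.
S1: unused.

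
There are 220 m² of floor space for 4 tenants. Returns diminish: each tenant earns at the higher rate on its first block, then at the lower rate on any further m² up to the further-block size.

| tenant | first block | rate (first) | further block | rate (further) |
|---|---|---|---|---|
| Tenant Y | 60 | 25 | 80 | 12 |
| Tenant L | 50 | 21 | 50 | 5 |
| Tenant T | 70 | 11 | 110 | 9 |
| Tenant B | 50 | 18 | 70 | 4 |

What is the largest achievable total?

Rank every tier by rate: Tenant Y/first 25 > Tenant L/first 21 > Tenant B/first 18 > Tenant Y/second 12 > Tenant T/first 11 > Tenant T/second 9 > Tenant L/second 5 > Tenant B/second 4.
Fill Tenant Y first block (60 at 25) ; 160 left.
Tenant L first at 21: fill all 50 ; 110 left.
Tenant B first at 18: fill all 50 ; 60 left.
Tenant Y/second: +60 of 80 at 12; pool empty.
Total = 25×60 + 21×50 + 18×50 + 12×60 = 4170.

4170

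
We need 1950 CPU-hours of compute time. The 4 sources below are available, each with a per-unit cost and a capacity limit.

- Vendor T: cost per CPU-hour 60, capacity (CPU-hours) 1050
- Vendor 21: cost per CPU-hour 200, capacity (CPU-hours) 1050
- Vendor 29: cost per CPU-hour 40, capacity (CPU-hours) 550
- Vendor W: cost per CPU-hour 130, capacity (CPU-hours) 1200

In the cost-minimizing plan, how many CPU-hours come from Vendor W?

Fill from the cheapest source first.
Vendor 29 (40): use full 550 — 1400 CPU-hours to go.
Vendor T (60): use full 1050 — 350 CPU-hours to go.
Vendor W at 130: take 350 of its 1200 — requirement met.
Vendor 21: unused.

350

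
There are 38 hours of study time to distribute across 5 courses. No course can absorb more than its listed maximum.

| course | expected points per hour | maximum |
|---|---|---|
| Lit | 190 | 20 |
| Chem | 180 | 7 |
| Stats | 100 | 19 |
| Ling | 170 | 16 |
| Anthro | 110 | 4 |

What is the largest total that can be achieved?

6930

Highest expected points per hour first: Lit 190 > Chem 180 > Ling 170 > Anthro 110 > Stats 100.
Lit: +20 to 20 (cap) → 18 left.
Chem takes 7 to reach its cap of 7 → 11 left.
Only 11 left; Ling takes them to reach 11.
Total = 190×20 + 180×7 + 170×11 = 6930.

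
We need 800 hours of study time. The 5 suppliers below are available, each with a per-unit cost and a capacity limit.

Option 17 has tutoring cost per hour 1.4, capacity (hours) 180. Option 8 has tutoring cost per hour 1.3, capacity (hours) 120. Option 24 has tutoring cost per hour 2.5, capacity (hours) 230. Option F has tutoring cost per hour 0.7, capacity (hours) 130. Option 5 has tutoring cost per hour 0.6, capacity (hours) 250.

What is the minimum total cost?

Fill from the cheapest supplier first.
Take 250 from Option 5 at 0.6 → need 550 more.
Option F (0.7): use full 130 → 420 hours to go.
Option 8 at 1.3: take all 120 hours → 300 still needed.
Option 17 (1.4): use full 180 → 120 hours to go.
Option 24 (2.5): take the remaining 120 → done.
Cost = 250×0.6 + 130×0.7 + 120×1.3 + 180×1.4 + 120×2.5 = 949.

949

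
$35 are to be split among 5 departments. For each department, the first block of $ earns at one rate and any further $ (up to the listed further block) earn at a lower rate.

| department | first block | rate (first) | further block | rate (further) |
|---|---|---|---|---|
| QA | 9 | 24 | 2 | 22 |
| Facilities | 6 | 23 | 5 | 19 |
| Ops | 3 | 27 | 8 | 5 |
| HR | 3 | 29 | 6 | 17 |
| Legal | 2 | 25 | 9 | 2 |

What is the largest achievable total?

796

Order all 10 blocks by rate: HR/first 29 > Ops/first 27 > Legal/first 25 > QA/first 24 > Facilities/first 23 > QA/second 22 > Facilities/second 19 > HR/second 17 > Ops/second 5 > Legal/second 2.
Fill HR first block (3 at 29) — 32 left.
Ops first at 27: fill all 3 — 29 left.
Fill Legal first block (2 at 25) — 27 left.
QA first at 24: fill all 9 — 18 left.
Fill Facilities first block (6 at 23) — 12 left.
Fill QA second block (2 at 22) — 10 left.
Facilities/second (19): +5 — 5 left.
HR/second: +5 of 6 at 17; pool empty.
Total = 29×3 + 27×3 + 25×2 + 24×9 + 23×6 + 22×2 + 19×5 + 17×5 = 796.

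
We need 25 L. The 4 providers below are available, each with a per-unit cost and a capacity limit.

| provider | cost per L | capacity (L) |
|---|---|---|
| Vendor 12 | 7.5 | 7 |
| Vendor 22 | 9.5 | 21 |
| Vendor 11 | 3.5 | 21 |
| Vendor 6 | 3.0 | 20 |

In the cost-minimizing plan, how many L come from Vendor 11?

Cheapest first:
Vendor 6 at 3.0: take all 20 L → 5 still needed.
Vendor 11 at 3.5: take 5 of its 21 → requirement met.
Vendor 12, Vendor 22: unused.

5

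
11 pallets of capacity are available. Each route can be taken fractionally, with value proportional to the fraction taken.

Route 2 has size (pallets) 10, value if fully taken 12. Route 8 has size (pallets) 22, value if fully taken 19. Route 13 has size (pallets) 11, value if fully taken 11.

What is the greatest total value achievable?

Sort by value density: Route 2 12/10≈1.2, Route 13 11/11≈1, Route 8 19/22≈0.864.
All 10 pallets of Route 2 fit (value 12) ; 1 remain.
Fill the last 1 pallets with part of Route 13: 1/11 of it earns 1.
Total value = 13.

13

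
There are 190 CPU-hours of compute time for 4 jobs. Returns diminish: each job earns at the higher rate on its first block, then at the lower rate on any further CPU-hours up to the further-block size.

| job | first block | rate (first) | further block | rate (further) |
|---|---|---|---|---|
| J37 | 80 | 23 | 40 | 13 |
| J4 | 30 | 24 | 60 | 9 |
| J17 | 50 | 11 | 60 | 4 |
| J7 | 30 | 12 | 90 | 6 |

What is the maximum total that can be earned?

Treat each block as its own option and order by rate: J4/first 24 > J37/first 23 > J37/second 13 > J7/first 12 > J17/first 11 > J4/second 9 > J7/second 6 > J17/second 4.
J4/first (24): +30 — 160 left.
Fill J37 first block (80 at 23) — 80 left.
Fill J37 second block (40 at 13) — 40 left.
Fill J7 first block (30 at 12) — 10 left.
10 remain; put them into J17 first at 11.
Total = 24×30 + 23×80 + 13×40 + 12×30 + 11×10 = 3550.

3550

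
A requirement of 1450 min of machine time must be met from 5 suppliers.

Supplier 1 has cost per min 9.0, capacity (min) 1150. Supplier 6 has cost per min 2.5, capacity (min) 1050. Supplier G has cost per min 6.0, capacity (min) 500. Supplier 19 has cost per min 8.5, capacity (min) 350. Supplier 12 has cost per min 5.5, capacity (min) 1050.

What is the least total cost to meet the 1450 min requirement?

4825

Cheapest first:
Take 1050 from Supplier 6 at 2.5 — need 400 more.
Supplier 12 at 5.5: take 400 of its 1050 — requirement met.
Supplier G, Supplier 19, Supplier 1: unused.
Cost = 1050×2.5 + 400×5.5 = 4825.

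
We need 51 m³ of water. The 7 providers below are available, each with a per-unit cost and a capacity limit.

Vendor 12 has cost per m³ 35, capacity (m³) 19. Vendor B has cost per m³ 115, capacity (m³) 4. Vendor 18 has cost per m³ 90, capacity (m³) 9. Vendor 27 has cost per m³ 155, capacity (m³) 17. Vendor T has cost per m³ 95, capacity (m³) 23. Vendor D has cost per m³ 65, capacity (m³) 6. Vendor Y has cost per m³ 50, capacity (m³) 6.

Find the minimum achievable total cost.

Use providers in increasing cost order.
Vendor 12 at 35: take all 19 m³ — 32 still needed.
Vendor Y at 50: take all 6 m³ — 26 still needed.
Take 6 from Vendor D at 65 — need 20 more.
Vendor 18 at 90: take all 9 m³ — 11 still needed.
Take 11 from Vendor T at 95 to finish.
Vendor B, Vendor 27: unused.
Cost = 19×35 + 6×50 + 6×65 + 9×90 + 11×95 = 3210.

3210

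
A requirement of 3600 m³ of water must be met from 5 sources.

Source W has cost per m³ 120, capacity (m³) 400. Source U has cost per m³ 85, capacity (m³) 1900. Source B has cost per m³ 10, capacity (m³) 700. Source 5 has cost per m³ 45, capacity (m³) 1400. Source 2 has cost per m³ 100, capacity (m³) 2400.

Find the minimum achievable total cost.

197500

Cheapest first:
Source B at 10: take all 700 m³ ; 2900 still needed.
Source 5 at 45: take all 1400 m³ ; 1500 still needed.
Source U at 85: take 1500 of its 1900 ; requirement met.
Source 2, Source W: unused.
Cost = 700×10 + 1400×45 + 1500×85 = 197500.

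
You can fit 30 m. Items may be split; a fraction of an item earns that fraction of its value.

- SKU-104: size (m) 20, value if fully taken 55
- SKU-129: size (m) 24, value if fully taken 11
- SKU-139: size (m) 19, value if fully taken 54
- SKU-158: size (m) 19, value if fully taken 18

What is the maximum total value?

Best value per unit of size first: SKU-139 54/19≈2.84, SKU-104 55/20≈2.75, SKU-158 18/19≈0.947, SKU-129 11/24≈0.458.
Take all of SKU-139 (19 m, value 54) → 11 m left.
Only 11 m remain; take 11/20 of SKU-104 for value 55×11/20 = 30.25.
Total value = 84.25.

84.25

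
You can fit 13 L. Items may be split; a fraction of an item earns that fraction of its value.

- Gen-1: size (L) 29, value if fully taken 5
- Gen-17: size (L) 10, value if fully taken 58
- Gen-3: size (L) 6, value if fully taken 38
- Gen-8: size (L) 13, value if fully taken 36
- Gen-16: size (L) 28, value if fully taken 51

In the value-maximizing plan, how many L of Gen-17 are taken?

Sort by value density: Gen-3 38/6≈6.33, Gen-17 58/10≈5.8, Gen-8 36/13≈2.77, Gen-16 51/28≈1.82, Gen-1 5/29≈0.172.
All 6 L of Gen-3 fit (value 38) → 7 remain.
7 L left: a 7/10 share of Gen-17 gives 58×7/10 = 40.6.

7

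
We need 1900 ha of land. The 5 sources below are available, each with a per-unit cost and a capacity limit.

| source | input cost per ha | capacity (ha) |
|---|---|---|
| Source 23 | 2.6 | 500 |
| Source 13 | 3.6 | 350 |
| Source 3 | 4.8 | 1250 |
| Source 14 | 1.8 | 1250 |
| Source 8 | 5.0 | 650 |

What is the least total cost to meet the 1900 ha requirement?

4090

Cheapest first:
Take 1250 from Source 14 at 1.8 → need 650 more.
Take 500 from Source 23 at 2.6 → need 150 more.
Source 13 at 3.6: take 150 of its 350 → requirement met.
Source 3, Source 8: unused.
Cost = 1250×1.8 + 500×2.6 + 150×3.6 = 4090.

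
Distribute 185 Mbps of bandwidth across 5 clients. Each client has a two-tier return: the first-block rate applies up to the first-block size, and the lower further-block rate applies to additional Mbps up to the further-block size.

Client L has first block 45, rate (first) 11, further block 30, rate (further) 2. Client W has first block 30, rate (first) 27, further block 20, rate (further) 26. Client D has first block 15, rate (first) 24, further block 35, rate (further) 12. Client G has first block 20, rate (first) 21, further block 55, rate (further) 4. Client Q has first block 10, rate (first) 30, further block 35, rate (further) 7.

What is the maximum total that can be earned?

3395

Rank every tier by rate: Client Q/first 30 > Client W/first 27 > Client W/second 26 > Client D/first 24 > Client G/first 21 > Client D/second 12 > Client L/first 11 > Client Q/second 7 > Client G/second 4 > Client L/second 2.
Fill Client Q first block (10 at 30) → 175 left.
Client W first at 27: fill all 30 → 145 left.
Client W/second (26): +20 → 125 left.
Fill Client D first block (15 at 24) → 110 left.
Client G first at 21: fill all 20 → 90 left.
Fill Client D second block (35 at 12) → 55 left.
Client L/first (11): +45 → 10 left.
Client Q second at 7: only 10 left, fill 10.
Total = 30×10 + 27×30 + 26×20 + 24×15 + 21×20 + 12×35 + 11×45 + 7×10 = 3395.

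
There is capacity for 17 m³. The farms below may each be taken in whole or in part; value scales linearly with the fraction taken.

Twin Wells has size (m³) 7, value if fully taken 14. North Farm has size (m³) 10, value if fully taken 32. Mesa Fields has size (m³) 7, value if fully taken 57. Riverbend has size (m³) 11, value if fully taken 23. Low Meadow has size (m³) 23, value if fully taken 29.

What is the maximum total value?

89

Rank by value-to-size ratio: Mesa Fields 57/7≈8.14, North Farm 32/10≈3.2, Riverbend 23/11≈2.09, Twin Wells 14/7≈2, Low Meadow 29/23≈1.26.
Take all of Mesa Fields (7 m³, value 57) ; 10 m³ left.
All 10 m³ of North Farm fit (value 32) ; 0 remain.
Total value = 89.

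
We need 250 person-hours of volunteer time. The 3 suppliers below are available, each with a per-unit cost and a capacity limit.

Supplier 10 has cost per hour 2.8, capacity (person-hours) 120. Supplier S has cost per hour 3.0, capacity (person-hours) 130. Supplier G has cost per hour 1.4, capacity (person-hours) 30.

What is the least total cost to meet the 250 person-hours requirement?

Use suppliers in increasing cost order.
Supplier G (1.4): use full 30 ; 220 person-hours to go.
Supplier 10 at 2.8: take all 120 person-hours ; 100 still needed.
Supplier S at 3.0: take 100 of its 130 ; requirement met.
Cost = 30×1.4 + 120×2.8 + 100×3.0 = 678.

678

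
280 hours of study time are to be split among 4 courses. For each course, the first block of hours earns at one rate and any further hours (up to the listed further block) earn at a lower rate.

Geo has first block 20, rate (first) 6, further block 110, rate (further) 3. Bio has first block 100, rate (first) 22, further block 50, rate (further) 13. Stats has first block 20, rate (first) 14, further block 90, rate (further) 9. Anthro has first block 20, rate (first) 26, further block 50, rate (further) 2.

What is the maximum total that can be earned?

4460

Order all 8 blocks by rate: Anthro/T1 26 > Bio/T1 22 > Stats/T1 14 > Bio/T2 13 > Stats/T2 9 > Geo/T1 6 > Geo/T2 3 > Anthro/T2 2.
Anthro T1 at 26: fill all 20 → 260 left.
Bio T1 at 22: fill all 100 → 160 left.
Stats T1 at 14: fill all 20 → 140 left.
Fill Bio T2 block (50 at 13) → 90 left.
Fill Stats T2 block (90 at 9) → 0 left.
Total = 26×20 + 22×100 + 14×20 + 13×50 + 9×90 = 4460.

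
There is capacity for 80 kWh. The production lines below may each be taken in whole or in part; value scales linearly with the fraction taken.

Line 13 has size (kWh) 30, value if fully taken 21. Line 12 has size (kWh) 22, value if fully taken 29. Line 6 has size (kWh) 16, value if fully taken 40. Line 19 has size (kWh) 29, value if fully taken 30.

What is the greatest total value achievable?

108.1

Best value per unit of size first: Line 6 40/16≈2.5, Line 12 29/22≈1.32, Line 19 30/29≈1.03, Line 13 21/30≈0.7.
Take all of Line 6 (16 kWh, value 40) → 64 kWh left.
All 22 kWh of Line 12 fit (value 29) → 42 remain.
Take all of Line 19 (29 kWh, value 30) → 13 kWh left.
Fill the last 13 kWh with part of Line 13: 13/30 of it earns 9.1.
Total value = 108.1.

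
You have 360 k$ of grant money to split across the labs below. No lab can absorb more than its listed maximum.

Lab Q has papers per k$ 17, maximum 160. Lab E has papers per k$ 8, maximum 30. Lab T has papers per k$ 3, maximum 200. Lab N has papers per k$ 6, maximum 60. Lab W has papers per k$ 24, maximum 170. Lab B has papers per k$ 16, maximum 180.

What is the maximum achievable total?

Highest papers per k$ first: Lab W 24 > Lab Q 17 > Lab B 16 > Lab E 8 > Lab N 6 > Lab T 3.
Give Lab W 170 to hit its cap of 170 — 190 left.
Lab Q: +160 to 160 (cap) — 30 left.
Lab B: +30 (room for 180) → 30. Pool exhausted.
Total = 17×160 + 24×170 + 16×30 = 7280.

7280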